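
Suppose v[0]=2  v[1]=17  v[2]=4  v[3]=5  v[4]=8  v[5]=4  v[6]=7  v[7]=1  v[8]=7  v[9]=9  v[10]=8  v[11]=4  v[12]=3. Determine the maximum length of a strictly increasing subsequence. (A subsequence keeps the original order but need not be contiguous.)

5

Track the smallest tail for each achievable length (strict):
2 → extends → [2]
17 → extends → [2, 17]
4 → replaces 17 → [2, 4]
5 → extends → [2, 4, 5]
8 → extends → [2, 4, 5, 8]
4 → already a tail → [2, 4, 5, 8]
7 → replaces 8 → [2, 4, 5, 7]
1 → replaces 2 → [1, 4, 5, 7]
7 → already a tail → [1, 4, 5, 7]
9 → extends → [1, 4, 5, 7, 9]
8 → replaces 9 → [1, 4, 5, 7, 8]
4 → already a tail → [1, 4, 5, 7, 8]
3 → replaces 4 → [1, 3, 5, 7, 8]
Five tails, so the longest strictly increasing subsequence has length 5 (e.g. 2, 4, 5, 8, 9).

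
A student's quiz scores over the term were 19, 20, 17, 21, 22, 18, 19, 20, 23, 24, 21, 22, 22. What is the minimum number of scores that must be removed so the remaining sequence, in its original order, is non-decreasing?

Fewest deletions = n − (longest non-decreasing subsequence).
Patience tails:
19 → extends → [19]
20 → extends → [19, 20]
17 → replaces 19 → [17, 20]
21 → extends → [17, 20, 21]
22 → extends → [17, 20, 21, 22]
18 → replaces 20 → [17, 18, 21, 22]
19 → replaces 21 → [17, 18, 19, 22]
20 → replaces 22 → [17, 18, 19, 20]
23 → extends → [17, 18, 19, 20, 23]
24 → extends → [17, 18, 19, 20, 23, 24]
21 → replaces 23 → [17, 18, 19, 20, 21, 24]
22 → replaces 24 → [17, 18, 19, 20, 21, 22]
22 → extends → [17, 18, 19, 20, 21, 22, 22]
Longest non-decreasing subsequence has length 7, so deletions = 13 − 7 = 6.

6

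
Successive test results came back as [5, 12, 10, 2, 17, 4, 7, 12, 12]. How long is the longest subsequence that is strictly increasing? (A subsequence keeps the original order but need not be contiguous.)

Track the smallest tail for each achievable length (strict):
5 → extends → [5]
12 → extends → [5, 12]
10 → replaces 12 → [5, 10]
2 → replaces 5 → [2, 10]
17 → extends → [2, 10, 17]
4 → replaces 10 → [2, 4, 17]
7 → replaces 17 → [2, 4, 7]
12 → extends → [2, 4, 7, 12]
12 → already a tail → [2, 4, 7, 12]
Four tails, so the longest strictly increasing subsequence has length 4 (e.g. 2, 4, 7, 12).

4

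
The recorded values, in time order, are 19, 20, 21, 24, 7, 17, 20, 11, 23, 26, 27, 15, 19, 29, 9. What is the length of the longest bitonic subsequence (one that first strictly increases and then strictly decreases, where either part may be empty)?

inc[i] = longest strictly increasing subsequence ending at i; dec[i] = longest strictly decreasing subsequence starting at i:
i:      1  2  3  4  5  6  7  8  9 10 11 12 13 14 15
a[i]:  19 20 21 24  7 17 20 11 23 26 27 15 19 29  9
inc:    1  2  3  4  1  2  3  2  4  5  6  3  4  7  2
dec:    4  4  4  4  1  3  3  2  3  3  3  2  2  2  1
Best peak at i=11 (value 27): inc=6, dec=3, length 6+3−1 = 8.

8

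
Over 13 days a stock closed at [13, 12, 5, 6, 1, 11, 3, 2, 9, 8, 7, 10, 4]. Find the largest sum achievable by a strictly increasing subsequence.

30

Let S[i] be the best sum of a strictly increasing subsequence ending at i:
i:      1  2  3  4  5  6  7  8  9 10 11 12 13
a[i]:  13 12  5  6  1 11  3  2  9  8  7 10  4
S:     13 12  5 11  1 22  4  3 20 19 18 30  8
Maximum is 30 (e.g. 5 + 6 + 9 + 10).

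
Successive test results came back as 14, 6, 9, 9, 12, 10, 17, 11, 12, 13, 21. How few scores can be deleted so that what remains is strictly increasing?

4

Fewest deletions = n − (longest strictly increasing subsequence).
i:      1  2  3  4  5  6  7  8  9 10 11
a[i]:  14  6  9  9 12 10 17 11 12 13 21
dp:     1  1  2  2  3  3  4  4  5  6  7
max dp = 7, so deletions = 11 − 7 = 4.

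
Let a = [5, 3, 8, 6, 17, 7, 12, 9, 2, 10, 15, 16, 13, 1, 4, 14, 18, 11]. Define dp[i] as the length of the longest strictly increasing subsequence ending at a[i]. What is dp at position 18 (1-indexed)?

6

dp[i] = 1 + max{dp[j] : j<i, a[j]<a[i]} (or 1 if no such j):
i:      1  2  3  4  5  6  7  8  9 10 11 12 13 14 15 16 17 18
a[i]:   5  3  8  6 17  7 12  9  2 10 15 16 13  1  4 14 18 11
dp:     1  1  2  2  3  3  4  4  1  5  6  7  6  1  2  7  8  6
At index 18 the value is 6.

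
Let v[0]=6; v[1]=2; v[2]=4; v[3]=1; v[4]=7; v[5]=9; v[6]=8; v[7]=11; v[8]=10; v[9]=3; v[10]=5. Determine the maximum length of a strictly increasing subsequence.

Let dp[i] be the length of the longest such subsequence ending at index i:
i:      0  1  2  3  4  5  6  7  8  9 10
v[i]:   6  2  4  1  7  9  8 11 10  3  5
dp:     1  1  2  1  3  4  4  5  5  2  3
Maximum dp value is 5.

5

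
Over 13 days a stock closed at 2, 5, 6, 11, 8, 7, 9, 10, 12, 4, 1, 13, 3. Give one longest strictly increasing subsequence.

2, 5, 6, 8, 9, 10, 12, 13

Patience tails give the LIS length; then backtrack through the dp parents:
2 → extends → [2]
5 → extends → [2, 5]
6 → extends → [2, 5, 6]
11 → extends → [2, 5, 6, 11]
8 → replaces 11 → [2, 5, 6, 8]
7 → replaces 8 → [2, 5, 6, 7]
9 → extends → [2, 5, 6, 7, 9]
10 → extends → [2, 5, 6, 7, 9, 10]
12 → extends → [2, 5, 6, 7, 9, 10, 12]
4 → replaces 5 → [2, 4, 6, 7, 9, 10, 12]
1 → replaces 2 → [1, 4, 6, 7, 9, 10, 12]
13 → extends → [1, 4, 6, 7, 9, 10, 12, 13]
3 → replaces 4 → [1, 3, 6, 7, 9, 10, 12, 13]
Length 8; one witness is 2, 5, 6, 8, 9, 10, 12, 13.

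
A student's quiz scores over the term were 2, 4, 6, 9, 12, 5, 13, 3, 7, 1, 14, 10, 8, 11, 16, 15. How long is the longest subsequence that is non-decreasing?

Track the smallest tail for each achievable length (allowing ties):
2 → extends → [2]
4 → extends → [2, 4]
6 → extends → [2, 4, 6]
9 → extends → [2, 4, 6, 9]
12 → extends → [2, 4, 6, 9, 12]
5 → replaces 6 → [2, 4, 5, 9, 12]
13 → extends → [2, 4, 5, 9, 12, 13]
3 → replaces 4 → [2, 3, 5, 9, 12, 13]
7 → replaces 9 → [2, 3, 5, 7, 12, 13]
1 → replaces 2 → [1, 3, 5, 7, 12, 13]
14 → extends → [1, 3, 5, 7, 12, 13, 14]
10 → replaces 12 → [1, 3, 5, 7, 10, 13, 14]
8 → replaces 10 → [1, 3, 5, 7, 8, 13, 14]
11 → replaces 13 → [1, 3, 5, 7, 8, 11, 14]
16 → extends → [1, 3, 5, 7, 8, 11, 14, 16]
15 → replaces 16 → [1, 3, 5, 7, 8, 11, 14, 15]
Eight tails, so the longest non-decreasing subsequence has length 8 (e.g. 2, 4, 6, 9, 12, 13, 14, 16).

8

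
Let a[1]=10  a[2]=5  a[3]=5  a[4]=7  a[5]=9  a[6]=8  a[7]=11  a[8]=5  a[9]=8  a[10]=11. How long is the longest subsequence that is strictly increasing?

4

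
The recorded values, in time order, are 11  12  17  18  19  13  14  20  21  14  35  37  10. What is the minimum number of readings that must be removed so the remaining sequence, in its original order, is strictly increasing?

4

Fewest deletions = n − (longest strictly increasing subsequence).
i:      1  2  3  4  5  6  7  8  9 10 11 12 13
a[i]:  11 12 17 18 19 13 14 20 21 14 35 37 10
dp:     1  2  3  4  5  3  4  6  7  4  8  9  1
max dp = 9, so deletions = 13 − 9 = 4.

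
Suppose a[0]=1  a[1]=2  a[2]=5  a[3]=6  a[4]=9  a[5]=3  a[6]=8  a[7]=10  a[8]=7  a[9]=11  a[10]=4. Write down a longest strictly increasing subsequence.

1, 2, 5, 6, 9, 10, 11

Patience tails give the LIS length; then backtrack through the dp parents:
1 → extends → [1]
2 → extends → [1, 2]
5 → extends → [1, 2, 5]
6 → extends → [1, 2, 5, 6]
9 → extends → [1, 2, 5, 6, 9]
3 → replaces 5 → [1, 2, 3, 6, 9]
8 → replaces 9 → [1, 2, 3, 6, 8]
10 → extends → [1, 2, 3, 6, 8, 10]
7 → replaces 8 → [1, 2, 3, 6, 7, 10]
11 → extends → [1, 2, 3, 6, 7, 10, 11]
4 → replaces 6 → [1, 2, 3, 4, 7, 10, 11]
Length 7; one witness is 1, 2, 5, 6, 9, 10, 11.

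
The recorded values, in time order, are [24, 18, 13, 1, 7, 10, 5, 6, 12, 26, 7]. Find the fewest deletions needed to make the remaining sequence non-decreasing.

6

Fewest deletions = n − (longest non-decreasing subsequence).
i:      1  2  3  4  5  6  7  8  9 10 11
a[i]:  24 18 13  1  7 10  5  6 12 26  7
dp:     1  1  1  1  2  3  2  3  4  5  4
max dp = 5, so deletions = 11 − 5 = 6.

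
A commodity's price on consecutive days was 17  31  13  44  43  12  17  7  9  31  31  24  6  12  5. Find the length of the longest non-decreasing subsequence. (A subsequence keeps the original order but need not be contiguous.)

4

Track the smallest tail for each achievable length (allowing ties):
17 → extends → [17]
31 → extends → [17, 31]
13 → replaces 17 → [13, 31]
44 → extends → [13, 31, 44]
43 → replaces 44 → [13, 31, 43]
12 → replaces 13 → [12, 31, 43]
17 → replaces 31 → [12, 17, 43]
7 → replaces 12 → [7, 17, 43]
9 → replaces 17 → [7, 9, 43]
31 → replaces 43 → [7, 9, 31]
31 → extends → [7, 9, 31, 31]
24 → replaces 31 → [7, 9, 24, 31]
6 → replaces 7 → [6, 9, 24, 31]
12 → replaces 24 → [6, 9, 12, 31]
5 → replaces 6 → [5, 9, 12, 31]
Four tails, so the longest non-decreasing subsequence has length 4 (e.g. 17, 31, 31, 31).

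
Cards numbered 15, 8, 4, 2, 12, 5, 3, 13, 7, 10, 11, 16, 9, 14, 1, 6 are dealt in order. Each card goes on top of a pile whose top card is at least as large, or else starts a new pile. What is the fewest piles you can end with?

6

The minimum number of non-increasing subsequences covering a sequence equals the length of its longest strictly increasing subsequence.
LIS length is 6 (e.g. 4, 5, 7, 10, 11, 16), so 6 piles are needed.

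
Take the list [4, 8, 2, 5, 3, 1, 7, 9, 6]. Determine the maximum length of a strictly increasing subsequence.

4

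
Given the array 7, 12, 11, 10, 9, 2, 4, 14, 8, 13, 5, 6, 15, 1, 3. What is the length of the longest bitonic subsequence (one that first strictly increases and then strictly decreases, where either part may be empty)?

8

inc[i] = longest strictly increasing subsequence ending at i; dec[i] = longest strictly decreasing subsequence starting at i:
i:      1  2  3  4  5  6  7  8  9 10 11 12 13 14 15
a[i]:   7 12 11 10  9  2  4 14  8 13  5  6 15  1  3
inc:    1  2  2  2  2  1  2  3  3  4  3  4  5  1  2
dec:    3  7  6  5  4  2  2  4  3  3  2  2  2  1  1
Best peak at i=2 (value 12): inc=2, dec=7, length 2+7−1 = 8.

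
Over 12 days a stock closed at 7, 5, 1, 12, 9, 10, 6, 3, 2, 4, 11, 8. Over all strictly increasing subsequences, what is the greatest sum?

Let S[i] be the best sum of a strictly increasing subsequence ending at i:
i:      1  2  3  4  5  6  7  8  9 10 11 12
a[i]:   7  5  1 12  9 10  6  3  2  4 11  8
S:      7  5  1 19 16 26 11  4  3  8 37 19
Maximum is 37 (e.g. 7 + 9 + 10 + 11).

37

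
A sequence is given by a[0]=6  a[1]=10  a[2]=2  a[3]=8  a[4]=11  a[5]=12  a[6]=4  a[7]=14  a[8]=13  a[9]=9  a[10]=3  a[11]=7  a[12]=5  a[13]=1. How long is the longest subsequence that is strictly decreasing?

6

Let dp[i] be the longest strictly decreasing subsequence ending at i:
i:      0  1  2  3  4  5  6  7  8  9 10 11 12 13
a[i]:   6 10  2  8 11 12  4 14 13  9  3  7  5  1
dp:     1  1  2  2  1  1  3  1  2  3  4  4  5  6
Maximum is 6.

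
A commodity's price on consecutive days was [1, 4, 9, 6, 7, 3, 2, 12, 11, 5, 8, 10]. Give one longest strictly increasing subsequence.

Patience tails give the LIS length; then backtrack through the dp parents:
1 → extends → [1]
4 → extends → [1, 4]
9 → extends → [1, 4, 9]
6 → replaces 9 → [1, 4, 6]
7 → extends → [1, 4, 6, 7]
3 → replaces 4 → [1, 3, 6, 7]
2 → replaces 3 → [1, 2, 6, 7]
12 → extends → [1, 2, 6, 7, 12]
11 → replaces 12 → [1, 2, 6, 7, 11]
5 → replaces 6 → [1, 2, 5, 7, 11]
8 → replaces 11 → [1, 2, 5, 7, 8]
10 → extends → [1, 2, 5, 7, 8, 10]
Length 6; one witness is 1, 4, 6, 7, 8, 10.

1, 4, 6, 7, 8, 10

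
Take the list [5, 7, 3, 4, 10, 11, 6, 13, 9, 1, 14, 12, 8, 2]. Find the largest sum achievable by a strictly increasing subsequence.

60

Let S[i] be the best sum of a strictly increasing subsequence ending at i:
i:      1  2  3  4  5  6  7  8  9 10 11 12 13 14
a[i]:   5  7  3  4 10 11  6 13  9  1 14 12  8  2
S:      5 12  3  7 22 33 13 46 22  1 60 45 21  3
Maximum is 60 (e.g. 5 + 7 + 10 + 11 + 13 + 14).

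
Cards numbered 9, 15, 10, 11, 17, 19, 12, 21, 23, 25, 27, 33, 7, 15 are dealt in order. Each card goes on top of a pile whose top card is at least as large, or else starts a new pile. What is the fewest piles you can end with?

10

Place each on the leftmost legal pile:
9 → new pile 1 (tops now [9])
15 → new pile 2 (tops now [9, 15])
10 → pile 2 (tops now [9, 10])
11 → new pile 3 (tops now [9, 10, 11])
17 → new pile 4 (tops now [9, 10, 11, 17])
19 → new pile 5 (tops now [9, 10, 11, 17, 19])
12 → pile 4 (tops now [9, 10, 11, 12, 19])
21 → new pile 6 (tops now [9, 10, 11, 12, 19, 21])
23 → new pile 7 (tops now [9, 10, 11, 12, 19, 21, 23])
25 → new pile 8 (tops now [9, 10, 11, 12, 19, 21, 23, 25])
27 → new pile 9 (tops now [9, 10, 11, 12, 19, 21, 23, 25, 27])
33 → new pile 10 (tops now [9, 10, 11, 12, 19, 21, 23, 25, 27, 33])
7 → pile 1 (tops now [7, 10, 11, 12, 19, 21, 23, 25, 27, 33])
15 → pile 5 (tops now [7, 10, 11, 12, 15, 21, 23, 25, 27, 33])
Ten piles.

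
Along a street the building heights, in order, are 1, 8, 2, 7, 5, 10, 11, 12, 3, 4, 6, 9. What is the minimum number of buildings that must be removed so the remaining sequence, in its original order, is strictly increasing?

6

Fewest deletions = n − (longest strictly increasing subsequence).
i:      1  2  3  4  5  6  7  8  9 10 11 12
a[i]:   1  8  2  7  5 10 11 12  3  4  6  9
dp:     1  2  2  3  3  4  5  6  3  4  5  6
max dp = 6, so deletions = 12 − 6 = 6.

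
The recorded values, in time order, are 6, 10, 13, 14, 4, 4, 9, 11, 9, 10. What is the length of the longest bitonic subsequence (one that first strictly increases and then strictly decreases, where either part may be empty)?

inc[i] = longest strictly increasing subsequence ending at i; dec[i] = longest strictly decreasing subsequence starting at i:
i:      1  2  3  4  5  6  7  8  9 10
a[i]:   6 10 13 14  4  4  9 11  9 10
inc:    1  2  3  4  1  1  2  3  2  3
dec:    2  2  3  3  1  1  1  2  1  1
Best peak at i=4 (value 14): inc=4, dec=3, length 4+3−1 = 6.

6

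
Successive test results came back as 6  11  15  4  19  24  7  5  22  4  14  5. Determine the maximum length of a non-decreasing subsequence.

Track the smallest tail for each achievable length (allowing ties):
6 → extends → [6]
11 → extends → [6, 11]
15 → extends → [6, 11, 15]
4 → replaces 6 → [4, 11, 15]
19 → extends → [4, 11, 15, 19]
24 → extends → [4, 11, 15, 19, 24]
7 → replaces 11 → [4, 7, 15, 19, 24]
5 → replaces 7 → [4, 5, 15, 19, 24]
22 → replaces 24 → [4, 5, 15, 19, 22]
4 → replaces 5 → [4, 4, 15, 19, 22]
14 → replaces 15 → [4, 4, 14, 19, 22]
5 → replaces 14 → [4, 4, 5, 19, 22]
Five tails, so the longest non-decreasing subsequence has length 5 (e.g. 6, 11, 15, 19, 24).

5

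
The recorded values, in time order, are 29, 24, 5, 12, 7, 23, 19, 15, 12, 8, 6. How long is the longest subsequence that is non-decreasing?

Track the smallest tail for each achievable length (allowing ties):
29 → extends → [29]
24 → replaces 29 → [24]
5 → replaces 24 → [5]
12 → extends → [5, 12]
7 → replaces 12 → [5, 7]
23 → extends → [5, 7, 23]
19 → replaces 23 → [5, 7, 19]
15 → replaces 19 → [5, 7, 15]
12 → replaces 15 → [5, 7, 12]
8 → replaces 12 → [5, 7, 8]
6 → replaces 7 → [5, 6, 8]
Three tails, so the longest non-decreasing subsequence has length 3 (e.g. 5, 12, 23).

3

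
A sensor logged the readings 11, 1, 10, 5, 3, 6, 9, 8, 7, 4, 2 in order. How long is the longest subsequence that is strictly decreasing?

Negate each value so 'decreasing' becomes 'increasing', then run patience tails on the negated sequence:
-11 → extends → [-11]
-1 → extends → [-11, -1]
-10 → replaces -1 → [-11, -10]
-5 → extends → [-11, -10, -5]
-3 → extends → [-11, -10, -5, -3]
-6 → replaces -5 → [-11, -10, -6, -3]
-9 → replaces -6 → [-11, -10, -9, -3]
-8 → replaces -3 → [-11, -10, -9, -8]
-7 → extends → [-11, -10, -9, -8, -7]
-4 → extends → [-11, -10, -9, -8, -7, -4]
-2 → extends → [-11, -10, -9, -8, -7, -4, -2]
Seven tails, so the longest strictly decreasing subsequence of the original has length 7.

7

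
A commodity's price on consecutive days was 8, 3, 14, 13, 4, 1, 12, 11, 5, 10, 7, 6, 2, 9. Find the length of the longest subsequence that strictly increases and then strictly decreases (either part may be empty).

inc[i] = longest strictly increasing subsequence ending at i; dec[i] = longest strictly decreasing subsequence starting at i:
i:      1  2  3  4  5  6  7  8  9 10 11 12 13 14
a[i]:   8  3 14 13  4  1 12 11  5 10  7  6  2  9
inc:    1  1  2  2  2  1  3  3  3  4  4  4  2  5
dec:    4  2  8  7  2  1  6  5  2  4  3  2  1  1
Best peak at i=3 (value 14): inc=2, dec=8, length 2+8−1 = 9.

9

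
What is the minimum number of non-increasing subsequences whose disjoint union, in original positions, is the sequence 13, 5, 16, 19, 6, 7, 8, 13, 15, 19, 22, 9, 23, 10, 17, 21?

9

Place each on the leftmost legal pile:
13 → new pile 1 (tops now [13])
5 → pile 1 (tops now [5])
16 → new pile 2 (tops now [5, 16])
19 → new pile 3 (tops now [5, 16, 19])
6 → pile 2 (tops now [5, 6, 19])
7 → pile 3 (tops now [5, 6, 7])
8 → new pile 4 (tops now [5, 6, 7, 8])
13 → new pile 5 (tops now [5, 6, 7, 8, 13])
15 → new pile 6 (tops now [5, 6, 7, 8, 13, 15])
19 → new pile 7 (tops now [5, 6, 7, 8, 13, 15, 19])
22 → new pile 8 (tops now [5, 6, 7, 8, 13, 15, 19, 22])
9 → pile 5 (tops now [5, 6, 7, 8, 9, 15, 19, 22])
23 → new pile 9 (tops now [5, 6, 7, 8, 9, 15, 19, 22, 23])
10 → pile 6 (tops now [5, 6, 7, 8, 9, 10, 19, 22, 23])
17 → pile 7 (tops now [5, 6, 7, 8, 9, 10, 17, 22, 23])
21 → pile 8 (tops now [5, 6, 7, 8, 9, 10, 17, 21, 23])
Nine piles.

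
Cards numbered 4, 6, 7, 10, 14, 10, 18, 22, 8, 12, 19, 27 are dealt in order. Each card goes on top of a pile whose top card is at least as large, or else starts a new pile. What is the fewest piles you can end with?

8

The minimum number of non-increasing subsequences covering a sequence equals the length of its longest strictly increasing subsequence.
LIS length is 8 (e.g. 4, 6, 7, 10, 14, 18, 22, 27), so 8 piles are needed.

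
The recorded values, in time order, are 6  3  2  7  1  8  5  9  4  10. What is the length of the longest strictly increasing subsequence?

Let dp[i] be the length of the longest such subsequence ending at index i:
i:      1  2  3  4  5  6  7  8  9 10
a[i]:   6  3  2  7  1  8  5  9  4 10
dp:     1  1  1  2  1  3  2  4  2  5
Maximum dp value is 5.

5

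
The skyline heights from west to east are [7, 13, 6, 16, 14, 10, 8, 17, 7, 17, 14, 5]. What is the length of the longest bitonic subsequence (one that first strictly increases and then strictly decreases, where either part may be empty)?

8

inc[i] = longest strictly increasing subsequence ending at i; dec[i] = longest strictly decreasing subsequence starting at i:
i:      1  2  3  4  5  6  7  8  9 10 11 12
a[i]:   7 13  6 16 14 10  8 17  7 17 14  5
inc:    1  2  1  3  3  2  2  4  2  4  3  1
dec:    3  5  2  6  5  4  3  3  2  3  2  1
Best peak at i=4 (value 16): inc=3, dec=6, length 3+6−1 = 8.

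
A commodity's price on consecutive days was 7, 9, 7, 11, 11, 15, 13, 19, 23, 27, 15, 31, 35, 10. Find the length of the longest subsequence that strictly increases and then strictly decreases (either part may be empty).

10

inc[i] = longest strictly increasing subsequence ending at i; dec[i] = longest strictly decreasing subsequence starting at i:
i:      1  2  3  4  5  6  7  8  9 10 11 12 13 14
a[i]:   7  9  7 11 11 15 13 19 23 27 15 31 35 10
inc:    1  2  1  3  3  4  4  5  6  7  5  8  9  3
dec:    1  2  1  2  2  3  2  3  3  3  2  2  2  1
Best peak at i=13 (value 35): inc=9, dec=2, length 9+2−1 = 10.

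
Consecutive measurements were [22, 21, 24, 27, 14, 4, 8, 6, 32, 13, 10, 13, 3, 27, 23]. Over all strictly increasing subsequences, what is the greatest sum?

105

Let S[i] be the best sum of a strictly increasing subsequence ending at i:
i:       1   2   3   4   5   6   7   8   9  10  11  12  13  14  15
a[i]:   22  21  24  27  14   4   8   6  32  13  10  13   3  27  23
S:      22  21  46  73  14   4  12  10 105  25  22  35   3  73  58
Maximum is 105 (e.g. 22 + 24 + 27 + 32).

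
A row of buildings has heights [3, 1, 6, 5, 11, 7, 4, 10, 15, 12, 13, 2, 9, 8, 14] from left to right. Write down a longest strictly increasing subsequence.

Patience tails give the LIS length; then backtrack through the dp parents:
3 → extends → [3]
1 → replaces 3 → [1]
6 → extends → [1, 6]
5 → replaces 6 → [1, 5]
11 → extends → [1, 5, 11]
7 → replaces 11 → [1, 5, 7]
4 → replaces 5 → [1, 4, 7]
10 → extends → [1, 4, 7, 10]
15 → extends → [1, 4, 7, 10, 15]
12 → replaces 15 → [1, 4, 7, 10, 12]
13 → extends → [1, 4, 7, 10, 12, 13]
2 → replaces 4 → [1, 2, 7, 10, 12, 13]
9 → replaces 10 → [1, 2, 7, 9, 12, 13]
8 → replaces 9 → [1, 2, 7, 8, 12, 13]
14 → extends → [1, 2, 7, 8, 12, 13, 14]
Length 7; one witness is 3, 6, 7, 10, 12, 13, 14.

3, 6, 7, 10, 12, 13, 14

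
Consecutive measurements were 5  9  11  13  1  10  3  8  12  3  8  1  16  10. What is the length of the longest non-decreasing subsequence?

Track the smallest tail for each achievable length (allowing ties):
5 → extends → [5]
9 → extends → [5, 9]
11 → extends → [5, 9, 11]
13 → extends → [5, 9, 11, 13]
1 → replaces 5 → [1, 9, 11, 13]
10 → replaces 11 → [1, 9, 10, 13]
3 → replaces 9 → [1, 3, 10, 13]
8 → replaces 10 → [1, 3, 8, 13]
12 → replaces 13 → [1, 3, 8, 12]
3 → replaces 8 → [1, 3, 3, 12]
8 → replaces 12 → [1, 3, 3, 8]
1 → replaces 3 → [1, 1, 3, 8]
16 → extends → [1, 1, 3, 8, 16]
10 → replaces 16 → [1, 1, 3, 8, 10]
Five tails, so the longest non-decreasing subsequence has length 5 (e.g. 5, 9, 11, 13, 16).

5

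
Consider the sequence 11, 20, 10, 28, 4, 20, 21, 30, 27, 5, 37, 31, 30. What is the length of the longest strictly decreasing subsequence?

3

Negate each value so 'decreasing' becomes 'increasing', then run patience tails on the negated sequence:
-11 → extends → [-11]
-20 → replaces -11 → [-20]
-10 → extends → [-20, -10]
-28 → replaces -20 → [-28, -10]
-4 → extends → [-28, -10, -4]
-20 → replaces -10 → [-28, -20, -4]
-21 → replaces -20 → [-28, -21, -4]
-30 → replaces -28 → [-30, -21, -4]
-27 → replaces -21 → [-30, -27, -4]
-5 → replaces -4 → [-30, -27, -5]
-37 → replaces -30 → [-37, -27, -5]
-31 → replaces -27 → [-37, -31, -5]
-30 → replaces -5 → [-37, -31, -30]
Three tails, so the longest strictly decreasing subsequence of the original has length 3.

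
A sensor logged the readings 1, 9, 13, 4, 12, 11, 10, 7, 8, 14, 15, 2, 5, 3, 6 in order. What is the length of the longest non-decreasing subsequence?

Track the smallest tail for each achievable length (allowing ties):
1 → extends → [1]
9 → extends → [1, 9]
13 → extends → [1, 9, 13]
4 → replaces 9 → [1, 4, 13]
12 → replaces 13 → [1, 4, 12]
11 → replaces 12 → [1, 4, 11]
10 → replaces 11 → [1, 4, 10]
7 → replaces 10 → [1, 4, 7]
8 → extends → [1, 4, 7, 8]
14 → extends → [1, 4, 7, 8, 14]
15 → extends → [1, 4, 7, 8, 14, 15]
2 → replaces 4 → [1, 2, 7, 8, 14, 15]
5 → replaces 7 → [1, 2, 5, 8, 14, 15]
3 → replaces 5 → [1, 2, 3, 8, 14, 15]
6 → replaces 8 → [1, 2, 3, 6, 14, 15]
Six tails, so the longest non-decreasing subsequence has length 6 (e.g. 1, 4, 7, 8, 14, 15).

6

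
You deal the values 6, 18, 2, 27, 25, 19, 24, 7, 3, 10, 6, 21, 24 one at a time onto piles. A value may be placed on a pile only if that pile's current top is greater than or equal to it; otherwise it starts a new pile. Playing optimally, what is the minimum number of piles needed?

Place each on the leftmost legal pile:
6 → new pile 1 (tops now [6])
18 → new pile 2 (tops now [6, 18])
2 → pile 1 (tops now [2, 18])
27 → new pile 3 (tops now [2, 18, 27])
25 → pile 3 (tops now [2, 18, 25])
19 → pile 3 (tops now [2, 18, 19])
24 → new pile 4 (tops now [2, 18, 19, 24])
7 → pile 2 (tops now [2, 7, 19, 24])
3 → pile 2 (tops now [2, 3, 19, 24])
10 → pile 3 (tops now [2, 3, 10, 24])
6 → pile 3 (tops now [2, 3, 6, 24])
21 → pile 4 (tops now [2, 3, 6, 21])
24 → new pile 5 (tops now [2, 3, 6, 21, 24])
Five piles.

5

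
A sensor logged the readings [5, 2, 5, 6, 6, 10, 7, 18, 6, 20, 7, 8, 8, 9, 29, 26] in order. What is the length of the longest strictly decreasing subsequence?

3

Negate each value so 'decreasing' becomes 'increasing', then run patience tails on the negated sequence:
-5 → extends → [-5]
-2 → extends → [-5, -2]
-5 → already a tail → [-5, -2]
-6 → replaces -5 → [-6, -2]
-6 → already a tail → [-6, -2]
-10 → replaces -6 → [-10, -2]
-7 → replaces -2 → [-10, -7]
-18 → replaces -10 → [-18, -7]
-6 → extends → [-18, -7, -6]
-20 → replaces -18 → [-20, -7, -6]
-7 → already a tail → [-20, -7, -6]
-8 → replaces -7 → [-20, -8, -6]
-8 → already a tail → [-20, -8, -6]
-9 → replaces -8 → [-20, -9, -6]
-29 → replaces -20 → [-29, -9, -6]
-26 → replaces -9 → [-29, -26, -6]
Three tails, so the longest strictly decreasing subsequence of the original has length 3.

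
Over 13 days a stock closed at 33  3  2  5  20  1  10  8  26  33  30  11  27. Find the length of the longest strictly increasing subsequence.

5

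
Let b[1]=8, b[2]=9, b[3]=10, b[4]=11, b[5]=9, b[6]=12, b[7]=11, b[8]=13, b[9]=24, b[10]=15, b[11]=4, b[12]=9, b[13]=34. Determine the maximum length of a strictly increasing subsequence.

8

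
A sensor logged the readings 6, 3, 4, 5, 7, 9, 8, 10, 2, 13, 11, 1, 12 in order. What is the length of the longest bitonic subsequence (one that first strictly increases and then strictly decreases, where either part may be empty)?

9

inc[i] = longest strictly increasing subsequence ending at i; dec[i] = longest strictly decreasing subsequence starting at i:
i:      1  2  3  4  5  6  7  8  9 10 11 12 13
a[i]:   6  3  4  5  7  9  8 10  2 13 11  1 12
inc:    1  1  2  3  4  5  5  6  1  7  7  1  8
dec:    4  3  3  3  3  4  3  3  2  3  2  1  1
Best peak at i=10 (value 13): inc=7, dec=3, length 7+3−1 = 9.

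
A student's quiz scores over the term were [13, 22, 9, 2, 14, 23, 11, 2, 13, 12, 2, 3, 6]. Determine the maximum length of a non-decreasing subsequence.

5

Track the smallest tail for each achievable length (allowing ties):
13 → extends → [13]
22 → extends → [13, 22]
9 → replaces 13 → [9, 22]
2 → replaces 9 → [2, 22]
14 → replaces 22 → [2, 14]
23 → extends → [2, 14, 23]
11 → replaces 14 → [2, 11, 23]
2 → replaces 11 → [2, 2, 23]
13 → replaces 23 → [2, 2, 13]
12 → replaces 13 → [2, 2, 12]
2 → replaces 12 → [2, 2, 2]
3 → extends → [2, 2, 2, 3]
6 → extends → [2, 2, 2, 3, 6]
Five tails, so the longest non-decreasing subsequence has length 5 (e.g. 2, 2, 2, 3, 6).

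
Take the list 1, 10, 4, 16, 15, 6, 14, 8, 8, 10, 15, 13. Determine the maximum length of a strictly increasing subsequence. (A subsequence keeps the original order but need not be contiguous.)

Track the smallest tail for each achievable length (strict):
1 → extends → [1]
10 → extends → [1, 10]
4 → replaces 10 → [1, 4]
16 → extends → [1, 4, 16]
15 → replaces 16 → [1, 4, 15]
6 → replaces 15 → [1, 4, 6]
14 → extends → [1, 4, 6, 14]
8 → replaces 14 → [1, 4, 6, 8]
8 → already a tail → [1, 4, 6, 8]
10 → extends → [1, 4, 6, 8, 10]
15 → extends → [1, 4, 6, 8, 10, 15]
13 → replaces 15 → [1, 4, 6, 8, 10, 13]
Six tails, so the longest strictly increasing subsequence has length 6 (e.g. 1, 4, 6, 8, 10, 15).

6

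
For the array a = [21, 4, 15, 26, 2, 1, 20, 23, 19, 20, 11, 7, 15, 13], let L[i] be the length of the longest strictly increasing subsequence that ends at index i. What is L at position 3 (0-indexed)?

3

dp[i] = 1 + max{dp[j] : j<i, a[j]<a[i]} (or 1 if no such j):
i:      0  1  2  3  4  5  6  7  8  9 10 11 12 13
a[i]:  21  4 15 26  2  1 20 23 19 20 11  7 15 13
dp:     1  1  2  3  1  1  3  4  3  4  2  2  3  3
At index 3 the value is 3.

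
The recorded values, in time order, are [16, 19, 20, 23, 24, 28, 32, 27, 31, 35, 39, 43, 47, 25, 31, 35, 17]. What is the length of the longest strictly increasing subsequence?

11

Track the smallest tail for each achievable length (strict):
16 → extends → [16]
19 → extends → [16, 19]
20 → extends → [16, 19, 20]
23 → extends → [16, 19, 20, 23]
24 → extends → [16, 19, 20, 23, 24]
28 → extends → [16, 19, 20, 23, 24, 28]
32 → extends → [16, 19, 20, 23, 24, 28, 32]
27 → replaces 28 → [16, 19, 20, 23, 24, 27, 32]
31 → replaces 32 → [16, 19, 20, 23, 24, 27, 31]
35 → extends → [16, 19, 20, 23, 24, 27, 31, 35]
39 → extends → [16, 19, 20, 23, 24, 27, 31, 35, 39]
43 → extends → [16, 19, 20, 23, 24, 27, 31, 35, 39, 43]
47 → extends → [16, 19, 20, 23, 24, 27, 31, 35, 39, 43, 47]
25 → replaces 27 → [16, 19, 20, 23, 24, 25, 31, 35, 39, 43, 47]
31 → already a tail → [16, 19, 20, 23, 24, 25, 31, 35, 39, 43, 47]
35 → already a tail → [16, 19, 20, 23, 24, 25, 31, 35, 39, 43, 47]
17 → replaces 19 → [16, 17, 20, 23, 24, 25, 31, 35, 39, 43, 47]
Eleven tails, so the longest strictly increasing subsequence has length 11 (e.g. 16, 19, 20, 23, 24, 28, 32, 35, 39, 43, 47).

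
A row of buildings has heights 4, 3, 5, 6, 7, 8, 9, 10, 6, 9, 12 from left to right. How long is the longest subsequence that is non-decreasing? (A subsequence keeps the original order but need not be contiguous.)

8

Let dp[i] be the length of the longest such subsequence ending at index i:
i:      1  2  3  4  5  6  7  8  9 10 11
a[i]:   4  3  5  6  7  8  9 10  6  9 12
dp:     1  1  2  3  4  5  6  7  4  7  8
Maximum dp value is 8.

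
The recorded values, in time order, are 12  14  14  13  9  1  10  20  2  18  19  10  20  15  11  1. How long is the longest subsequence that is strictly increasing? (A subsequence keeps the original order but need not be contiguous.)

5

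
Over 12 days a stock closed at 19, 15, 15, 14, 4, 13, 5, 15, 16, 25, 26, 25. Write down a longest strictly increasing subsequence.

4, 13, 15, 16, 25, 26

Patience tails give the LIS length; then backtrack through the dp parents:
19 → extends → [19]
15 → replaces 19 → [15]
15 → already a tail → [15]
14 → replaces 15 → [14]
4 → replaces 14 → [4]
13 → extends → [4, 13]
5 → replaces 13 → [4, 5]
15 → extends → [4, 5, 15]
16 → extends → [4, 5, 15, 16]
25 → extends → [4, 5, 15, 16, 25]
26 → extends → [4, 5, 15, 16, 25, 26]
25 → already a tail → [4, 5, 15, 16, 25, 26]
Length 6; one witness is 4, 13, 15, 16, 25, 26.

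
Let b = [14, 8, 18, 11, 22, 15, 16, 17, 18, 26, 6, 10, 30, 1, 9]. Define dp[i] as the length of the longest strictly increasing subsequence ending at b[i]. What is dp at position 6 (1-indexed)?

3

dp[i] = 1 + max{dp[j] : j<i, b[j]<b[i]} (or 1 if no such j):
i:      1  2  3  4  5  6  7  8  9 10 11 12 13 14 15
b[i]:  14  8 18 11 22 15 16 17 18 26  6 10 30  1  9
dp:     1  1  2  2  3  3  4  5  6  7  1  2  8  1  2
At index 6 the value is 3.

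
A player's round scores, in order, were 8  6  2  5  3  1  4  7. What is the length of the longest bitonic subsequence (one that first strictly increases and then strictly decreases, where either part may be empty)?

5

inc[i] = longest strictly increasing subsequence ending at i; dec[i] = longest strictly decreasing subsequence starting at i:
i:     1 2 3 4 5 6 7 8
a[i]:  8 6 2 5 3 1 4 7
inc:   1 1 1 2 2 1 3 4
dec:   5 4 2 3 2 1 1 1
Best peak at i=1 (value 8): inc=1, dec=5, length 1+5−1 = 5.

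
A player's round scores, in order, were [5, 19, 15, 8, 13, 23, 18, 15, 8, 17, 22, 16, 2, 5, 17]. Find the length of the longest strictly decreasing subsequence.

5

Negate each value so 'decreasing' becomes 'increasing', then run patience tails on the negated sequence:
-5 → extends → [-5]
-19 → replaces -5 → [-19]
-15 → extends → [-19, -15]
-8 → extends → [-19, -15, -8]
-13 → replaces -8 → [-19, -15, -13]
-23 → replaces -19 → [-23, -15, -13]
-18 → replaces -15 → [-23, -18, -13]
-15 → replaces -13 → [-23, -18, -15]
-8 → extends → [-23, -18, -15, -8]
-17 → replaces -15 → [-23, -18, -17, -8]
-22 → replaces -18 → [-23, -22, -17, -8]
-16 → replaces -8 → [-23, -22, -17, -16]
-2 → extends → [-23, -22, -17, -16, -2]
-5 → replaces -2 → [-23, -22, -17, -16, -5]
-17 → already a tail → [-23, -22, -17, -16, -5]
Five tails, so the longest strictly decreasing subsequence of the original has length 5.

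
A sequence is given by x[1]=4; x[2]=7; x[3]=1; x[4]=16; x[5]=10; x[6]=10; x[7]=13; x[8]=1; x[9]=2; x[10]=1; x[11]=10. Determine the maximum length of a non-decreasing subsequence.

Track the smallest tail for each achievable length (allowing ties):
4 → extends → [4]
7 → extends → [4, 7]
1 → replaces 4 → [1, 7]
16 → extends → [1, 7, 16]
10 → replaces 16 → [1, 7, 10]
10 → extends → [1, 7, 10, 10]
13 → extends → [1, 7, 10, 10, 13]
1 → replaces 7 → [1, 1, 10, 10, 13]
2 → replaces 10 → [1, 1, 2, 10, 13]
1 → replaces 2 → [1, 1, 1, 10, 13]
10 → replaces 13 → [1, 1, 1, 10, 10]
Five tails, so the longest non-decreasing subsequence has length 5 (e.g. 4, 7, 10, 10, 13).

5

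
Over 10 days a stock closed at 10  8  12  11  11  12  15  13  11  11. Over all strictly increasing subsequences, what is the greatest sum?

48

Let S[i] be the best sum of a strictly increasing subsequence ending at i:
i:      1  2  3  4  5  6  7  8  9 10
a[i]:  10  8 12 11 11 12 15 13 11 11
S:     10  8 22 21 21 33 48 46 21 21
Maximum is 48 (e.g. 10 + 11 + 12 + 15).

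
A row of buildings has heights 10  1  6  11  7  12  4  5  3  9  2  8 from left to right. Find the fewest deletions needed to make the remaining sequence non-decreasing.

8

Fewest deletions = n − (longest non-decreasing subsequence).
i:      1  2  3  4  5  6  7  8  9 10 11 12
a[i]:  10  1  6 11  7 12  4  5  3  9  2  8
dp:     1  1  2  3  3  4  2  3  2  4  2  4
max dp = 4, so deletions = 12 − 4 = 8.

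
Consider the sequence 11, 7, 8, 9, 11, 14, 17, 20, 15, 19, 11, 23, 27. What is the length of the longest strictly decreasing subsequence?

3

Negate each value so 'decreasing' becomes 'increasing', then run patience tails on the negated sequence:
-11 → extends → [-11]
-7 → extends → [-11, -7]
-8 → replaces -7 → [-11, -8]
-9 → replaces -8 → [-11, -9]
-11 → already a tail → [-11, -9]
-14 → replaces -11 → [-14, -9]
-17 → replaces -14 → [-17, -9]
-20 → replaces -17 → [-20, -9]
-15 → replaces -9 → [-20, -15]
-19 → replaces -15 → [-20, -19]
-11 → extends → [-20, -19, -11]
-23 → replaces -20 → [-23, -19, -11]
-27 → replaces -23 → [-27, -19, -11]
Three tails, so the longest strictly decreasing subsequence of the original has length 3.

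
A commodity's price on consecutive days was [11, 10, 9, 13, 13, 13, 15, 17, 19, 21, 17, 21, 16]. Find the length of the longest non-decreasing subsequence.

Let dp[i] be the length of the longest such subsequence ending at index i:
i:      1  2  3  4  5  6  7  8  9 10 11 12 13
a[i]:  11 10  9 13 13 13 15 17 19 21 17 21 16
dp:     1  1  1  2  3  4  5  6  7  8  7  9  6
Maximum dp value is 9.

9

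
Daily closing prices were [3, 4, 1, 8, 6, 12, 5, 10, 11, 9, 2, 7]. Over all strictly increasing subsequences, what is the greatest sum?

36

Let S[i] be the best sum of a strictly increasing subsequence ending at i:
i:      1  2  3  4  5  6  7  8  9 10 11 12
a[i]:   3  4  1  8  6 12  5 10 11  9  2  7
S:      3  7  1 15 13 27 12 25 36 24  3 20
Maximum is 36 (e.g. 3 + 4 + 8 + 10 + 11).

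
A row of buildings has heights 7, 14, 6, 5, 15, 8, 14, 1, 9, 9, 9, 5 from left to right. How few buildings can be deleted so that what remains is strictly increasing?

9

Fewest deletions = n − (longest strictly increasing subsequence).
Patience tails:
7 → extends → [7]
14 → extends → [7, 14]
6 → replaces 7 → [6, 14]
5 → replaces 6 → [5, 14]
15 → extends → [5, 14, 15]
8 → replaces 14 → [5, 8, 15]
14 → replaces 15 → [5, 8, 14]
1 → replaces 5 → [1, 8, 14]
9 → replaces 14 → [1, 8, 9]
9 → already a tail → [1, 8, 9]
9 → already a tail → [1, 8, 9]
5 → replaces 8 → [1, 5, 9]
Longest strictly increasing subsequence has length 3, so deletions = 12 − 3 = 9.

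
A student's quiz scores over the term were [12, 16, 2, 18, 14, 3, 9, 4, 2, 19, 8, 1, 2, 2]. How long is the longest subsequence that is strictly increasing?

Let dp[i] be the length of the longest such subsequence ending at index i:
i:      1  2  3  4  5  6  7  8  9 10 11 12 13 14
a[i]:  12 16  2 18 14  3  9  4  2 19  8  1  2  2
dp:     1  2  1  3  2  2  3  3  1  4  4  1  2  2
Maximum dp value is 4.

4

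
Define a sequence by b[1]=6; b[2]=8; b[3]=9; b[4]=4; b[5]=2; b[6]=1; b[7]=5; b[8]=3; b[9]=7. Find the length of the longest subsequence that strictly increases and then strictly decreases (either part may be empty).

inc[i] = longest strictly increasing subsequence ending at i; dec[i] = longest strictly decreasing subsequence starting at i:
i:     1 2 3 4 5 6 7 8 9
b[i]:  6 8 9 4 2 1 5 3 7
inc:   1 2 3 1 1 1 2 2 3
dec:   4 4 4 3 2 1 2 1 1
Best peak at i=3 (value 9): inc=3, dec=4, length 3+4−1 = 6.

6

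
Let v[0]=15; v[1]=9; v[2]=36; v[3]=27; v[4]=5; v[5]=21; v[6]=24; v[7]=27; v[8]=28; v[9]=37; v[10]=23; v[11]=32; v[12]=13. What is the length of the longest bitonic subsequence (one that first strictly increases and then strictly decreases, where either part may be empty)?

inc[i] = longest strictly increasing subsequence ending at i; dec[i] = longest strictly decreasing subsequence starting at i:
i:      0  1  2  3  4  5  6  7  8  9 10 11 12
v[i]:  15  9 36 27  5 21 24 27 28 37 23 32 13
inc:    1  1  2  2  1  2  3  4  5  6  3  6  2
dec:    3  2  5  4  1  2  3  3  3  3  2  2  1
Best peak at i=9 (value 37): inc=6, dec=3, length 6+3−1 = 8.

8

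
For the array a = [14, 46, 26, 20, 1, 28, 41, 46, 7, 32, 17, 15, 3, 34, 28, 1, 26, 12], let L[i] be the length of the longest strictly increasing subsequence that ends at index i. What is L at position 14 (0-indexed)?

4

dp[i] = 1 + max{dp[j] : j<i, a[j]<a[i]} (or 1 if no such j):
i:      0  1  2  3  4  5  6  7  8  9 10 11 12 13 14 15 16 17
a[i]:  14 46 26 20  1 28 41 46  7 32 17 15  3 34 28  1 26 12
dp:     1  2  2  2  1  3  4  5  2  4  3  3  2  5  4  1  4  3
At index 14 the value is 4.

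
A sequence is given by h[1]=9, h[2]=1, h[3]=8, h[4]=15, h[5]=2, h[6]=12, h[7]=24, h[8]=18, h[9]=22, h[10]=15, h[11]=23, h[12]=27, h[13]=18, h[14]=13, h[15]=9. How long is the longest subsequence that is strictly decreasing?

Negate each value so 'decreasing' becomes 'increasing', then run patience tails on the negated sequence:
-9 → extends → [-9]
-1 → extends → [-9, -1]
-8 → replaces -1 → [-9, -8]
-15 → replaces -9 → [-15, -8]
-2 → extends → [-15, -8, -2]
-12 → replaces -8 → [-15, -12, -2]
-24 → replaces -15 → [-24, -12, -2]
-18 → replaces -12 → [-24, -18, -2]
-22 → replaces -18 → [-24, -22, -2]
-15 → replaces -2 → [-24, -22, -15]
-23 → replaces -22 → [-24, -23, -15]
-27 → replaces -24 → [-27, -23, -15]
-18 → replaces -15 → [-27, -23, -18]
-13 → extends → [-27, -23, -18, -13]
-9 → extends → [-27, -23, -18, -13, -9]
Five tails, so the longest strictly decreasing subsequence of the original has length 5.

5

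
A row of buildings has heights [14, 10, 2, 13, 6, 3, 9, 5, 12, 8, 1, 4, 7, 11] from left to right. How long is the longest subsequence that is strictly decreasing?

5

Let dp[i] be the longest strictly decreasing subsequence ending at i:
i:      1  2  3  4  5  6  7  8  9 10 11 12 13 14
a[i]:  14 10  2 13  6  3  9  5 12  8  1  4  7 11
dp:     1  2  3  2  3  4  3  4  3  4  5  5  5  4
Maximum is 5.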